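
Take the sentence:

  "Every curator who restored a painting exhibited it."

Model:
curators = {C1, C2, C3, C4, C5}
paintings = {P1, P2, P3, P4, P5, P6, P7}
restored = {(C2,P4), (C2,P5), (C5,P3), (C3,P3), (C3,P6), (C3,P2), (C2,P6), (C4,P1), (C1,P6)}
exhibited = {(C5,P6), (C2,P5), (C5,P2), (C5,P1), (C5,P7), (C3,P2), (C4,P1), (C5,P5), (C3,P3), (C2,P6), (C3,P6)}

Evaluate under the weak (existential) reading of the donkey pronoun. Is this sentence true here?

False

"it" takes "a painting" as antecedent — a donkey pronoun bound across the clause boundary.
Weak reading: every curator c with some restored-painting has at least one restored-painting p such that exhibited(c,p).
Per curator: C1:✗  C2:✓  C3:✓  C4:✓  C5:✗
C1 has no witness among its restored-paintings.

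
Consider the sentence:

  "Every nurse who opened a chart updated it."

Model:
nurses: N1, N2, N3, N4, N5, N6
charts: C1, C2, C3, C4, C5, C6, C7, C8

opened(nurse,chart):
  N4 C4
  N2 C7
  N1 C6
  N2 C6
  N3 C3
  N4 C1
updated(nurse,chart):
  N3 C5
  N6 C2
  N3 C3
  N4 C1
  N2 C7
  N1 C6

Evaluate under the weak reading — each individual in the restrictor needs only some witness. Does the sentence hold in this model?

"it" takes "a chart" as antecedent — a donkey pronoun bound across the clause boundary.
Weak reading: every nurse n with some opened-chart has at least one opened-chart c such that updated(n,c).
Per nurse: N1:✓  N2:✓  N3:✓  N4:✓
Every nurse in the restrictor has a witness.

True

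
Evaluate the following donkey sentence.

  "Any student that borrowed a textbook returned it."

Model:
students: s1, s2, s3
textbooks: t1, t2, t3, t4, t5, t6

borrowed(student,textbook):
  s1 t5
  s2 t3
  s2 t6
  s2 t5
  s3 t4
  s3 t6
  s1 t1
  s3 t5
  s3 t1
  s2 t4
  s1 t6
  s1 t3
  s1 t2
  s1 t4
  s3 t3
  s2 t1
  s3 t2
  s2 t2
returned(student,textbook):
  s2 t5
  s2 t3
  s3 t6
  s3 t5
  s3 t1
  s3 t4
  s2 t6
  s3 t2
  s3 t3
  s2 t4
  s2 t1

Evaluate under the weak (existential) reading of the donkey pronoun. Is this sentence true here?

False

"it" takes "a textbook" as antecedent — a donkey pronoun bound across the clause boundary.
Weak reading: every student s with some borrowed-textbook has at least one borrowed-textbook t such that returned(s,t).
Per student: s1:✗  s2:✓  s3:✓
s1 has no witness among its borrowed-textbooks.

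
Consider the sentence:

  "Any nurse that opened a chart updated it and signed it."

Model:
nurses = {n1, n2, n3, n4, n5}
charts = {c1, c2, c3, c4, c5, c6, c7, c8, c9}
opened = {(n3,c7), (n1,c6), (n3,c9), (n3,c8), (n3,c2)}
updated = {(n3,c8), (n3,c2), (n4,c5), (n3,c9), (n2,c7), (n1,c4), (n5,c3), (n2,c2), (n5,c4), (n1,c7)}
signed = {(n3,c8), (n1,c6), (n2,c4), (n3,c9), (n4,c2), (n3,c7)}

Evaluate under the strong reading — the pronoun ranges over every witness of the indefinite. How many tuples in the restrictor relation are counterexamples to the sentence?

3

"it" takes "a chart" as antecedent — a donkey pronoun bound across the clause boundary.
Strong reading: for every (n,c) with opened(n,c), updated(n,c) ∧ signed(n,c).
Restrictor pairs: (n1,c6) ✗  (n3,c2) ✗  (n3,c7) ✗  (n3,c8) ✓  (n3,c9) ✓
Counterexamples (restrictor pairs failing the scope): 3.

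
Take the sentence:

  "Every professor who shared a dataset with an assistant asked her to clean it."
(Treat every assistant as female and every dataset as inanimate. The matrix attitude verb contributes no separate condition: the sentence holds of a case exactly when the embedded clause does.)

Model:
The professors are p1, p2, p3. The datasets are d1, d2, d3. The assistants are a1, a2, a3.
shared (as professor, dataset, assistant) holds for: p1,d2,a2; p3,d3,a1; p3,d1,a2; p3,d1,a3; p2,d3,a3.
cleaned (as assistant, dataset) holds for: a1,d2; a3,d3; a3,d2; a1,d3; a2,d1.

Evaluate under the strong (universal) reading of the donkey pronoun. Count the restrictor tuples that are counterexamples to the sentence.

"her" takes "an assistant" as antecedent and "it" takes "a dataset"; both are donkey pronouns co-varying with the restrictor.
Strong reading: for every (p,d,a) with shared(p,d,a), cleaned(a,d).
Restrictor triples: (p1,d2,a2)→cleaned(a2,d2) ✗  (p2,d3,a3)→cleaned(a3,d3) ✓  (p3,d1,a2)→cleaned(a2,d1) ✓  (p3,d1,a3)→cleaned(a3,d1) ✗  (p3,d3,a1)→cleaned(a1,d3) ✓
Counterexamples (restrictor triples failing the scope): 2.

2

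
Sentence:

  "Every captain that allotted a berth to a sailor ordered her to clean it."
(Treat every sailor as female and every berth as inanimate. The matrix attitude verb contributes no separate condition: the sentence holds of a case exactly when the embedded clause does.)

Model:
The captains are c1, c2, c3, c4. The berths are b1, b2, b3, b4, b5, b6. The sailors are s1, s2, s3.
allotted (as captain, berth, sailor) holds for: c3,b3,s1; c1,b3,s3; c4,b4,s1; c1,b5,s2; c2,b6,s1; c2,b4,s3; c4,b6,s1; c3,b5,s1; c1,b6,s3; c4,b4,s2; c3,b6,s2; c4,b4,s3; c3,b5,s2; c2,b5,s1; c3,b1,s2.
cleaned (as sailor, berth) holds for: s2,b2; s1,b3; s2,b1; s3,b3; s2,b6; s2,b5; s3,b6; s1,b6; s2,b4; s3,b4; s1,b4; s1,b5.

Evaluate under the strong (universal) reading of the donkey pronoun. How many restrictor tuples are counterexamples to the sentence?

"her" takes "a sailor" as antecedent and "it" takes "a berth"; both are donkey pronouns co-varying with the restrictor.
Strong reading: for every (c,b,s) with allotted(c,b,s), cleaned(s,b).
Restrictor triples: (c1,b3,s3)→cleaned(s3,b3) ✓  (c1,b5,s2)→cleaned(s2,b5) ✓  (c1,b6,s3)→cleaned(s3,b6) ✓  (c2,b4,s3)→cleaned(s3,b4) ✓  (c2,b5,s1)→cleaned(s1,b5) ✓  (c2,b6,s1)→cleaned(s1,b6) ✓  (c3,b1,s2)→cleaned(s2,b1) ✓  (c3,b3,s1)→cleaned(s1,b3) ✓  (c3,b5,s1)→cleaned(s1,b5) ✓  (c3,b5,s2)→cleaned(s2,b5) ✓  (c3,b6,s2)→cleaned(s2,b6) ✓  (c4,b4,s1)→cleaned(s1,b4) ✓  (c4,b4,s2)→cleaned(s2,b4) ✓  (c4,b4,s3)→cleaned(s3,b4) ✓  (c4,b6,s1)→cleaned(s1,b6) ✓
Counterexamples (restrictor triples failing the scope): 0.

0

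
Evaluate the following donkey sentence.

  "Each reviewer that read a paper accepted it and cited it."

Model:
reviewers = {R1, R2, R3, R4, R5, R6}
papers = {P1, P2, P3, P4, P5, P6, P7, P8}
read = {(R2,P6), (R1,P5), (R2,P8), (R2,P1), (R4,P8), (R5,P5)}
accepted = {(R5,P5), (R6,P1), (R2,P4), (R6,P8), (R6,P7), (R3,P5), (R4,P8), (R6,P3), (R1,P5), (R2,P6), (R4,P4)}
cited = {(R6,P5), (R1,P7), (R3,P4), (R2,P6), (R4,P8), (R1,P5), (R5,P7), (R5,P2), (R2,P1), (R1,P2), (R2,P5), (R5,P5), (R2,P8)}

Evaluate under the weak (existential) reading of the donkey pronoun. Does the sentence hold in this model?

"it" takes "a paper" as antecedent — a donkey pronoun bound across the clause boundary.
Weak reading: every reviewer r with some read-paper has at least one read-paper p such that accepted(r,p) ∧ cited(r,p).
Per reviewer: R1:✓  R2:✓  R4:✓  R5:✓
Every reviewer in the restrictor has a witness.

True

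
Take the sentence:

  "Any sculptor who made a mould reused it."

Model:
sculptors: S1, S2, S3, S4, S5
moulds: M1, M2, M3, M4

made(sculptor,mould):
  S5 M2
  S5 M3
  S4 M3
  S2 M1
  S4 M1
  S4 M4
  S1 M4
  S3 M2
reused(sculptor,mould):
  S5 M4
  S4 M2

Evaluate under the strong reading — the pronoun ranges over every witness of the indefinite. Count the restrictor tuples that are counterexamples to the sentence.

8

"it" takes "a mould" as antecedent — a donkey pronoun bound across the clause boundary.
Strong reading: for every (s,m) with made(s,m), reused(s,m).
Restrictor pairs: (S1,M4) ✗  (S2,M1) ✗  (S3,M2) ✗  (S4,M1) ✗  (S4,M3) ✗  (S4,M4) ✗  (S5,M2) ✗  (S5,M3) ✗
Counterexamples (restrictor pairs failing the scope): 8.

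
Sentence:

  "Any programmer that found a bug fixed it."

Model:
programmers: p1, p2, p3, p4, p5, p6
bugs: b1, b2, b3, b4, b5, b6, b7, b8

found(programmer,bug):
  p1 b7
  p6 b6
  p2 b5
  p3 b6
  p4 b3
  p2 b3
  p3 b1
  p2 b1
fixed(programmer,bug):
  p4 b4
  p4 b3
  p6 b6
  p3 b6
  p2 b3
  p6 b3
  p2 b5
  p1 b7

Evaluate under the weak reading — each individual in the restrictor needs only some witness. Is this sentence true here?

"it" takes "a bug" as antecedent — a donkey pronoun bound across the clause boundary.
Weak reading: every programmer p with some found-bug has at least one found-bug b such that fixed(p,b).
Per programmer: p1:✓  p2:✓  p3:✓  p4:✓  p6:✓
Every programmer in the restrictor has a witness.

True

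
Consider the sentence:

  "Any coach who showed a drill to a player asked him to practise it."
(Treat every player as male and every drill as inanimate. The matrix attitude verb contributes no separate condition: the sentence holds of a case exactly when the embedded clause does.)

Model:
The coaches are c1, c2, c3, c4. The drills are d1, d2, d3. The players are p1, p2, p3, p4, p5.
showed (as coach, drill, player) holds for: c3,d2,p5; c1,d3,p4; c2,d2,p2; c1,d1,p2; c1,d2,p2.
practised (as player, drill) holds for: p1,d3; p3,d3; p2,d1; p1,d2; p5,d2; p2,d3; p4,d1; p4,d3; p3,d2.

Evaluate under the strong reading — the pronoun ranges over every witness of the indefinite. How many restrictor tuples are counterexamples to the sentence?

"him" takes "a player" as antecedent and "it" takes "a drill"; both are donkey pronouns co-varying with the restrictor.
Strong reading: for every (c,d,p) with showed(c,d,p), practised(p,d).
Restrictor triples: (c1,d1,p2)→practised(p2,d1) ✓  (c1,d2,p2)→practised(p2,d2) ✗  (c1,d3,p4)→practised(p4,d3) ✓  (c2,d2,p2)→practised(p2,d2) ✗  (c3,d2,p5)→practised(p5,d2) ✓
Counterexamples (restrictor triples failing the scope): 2.

2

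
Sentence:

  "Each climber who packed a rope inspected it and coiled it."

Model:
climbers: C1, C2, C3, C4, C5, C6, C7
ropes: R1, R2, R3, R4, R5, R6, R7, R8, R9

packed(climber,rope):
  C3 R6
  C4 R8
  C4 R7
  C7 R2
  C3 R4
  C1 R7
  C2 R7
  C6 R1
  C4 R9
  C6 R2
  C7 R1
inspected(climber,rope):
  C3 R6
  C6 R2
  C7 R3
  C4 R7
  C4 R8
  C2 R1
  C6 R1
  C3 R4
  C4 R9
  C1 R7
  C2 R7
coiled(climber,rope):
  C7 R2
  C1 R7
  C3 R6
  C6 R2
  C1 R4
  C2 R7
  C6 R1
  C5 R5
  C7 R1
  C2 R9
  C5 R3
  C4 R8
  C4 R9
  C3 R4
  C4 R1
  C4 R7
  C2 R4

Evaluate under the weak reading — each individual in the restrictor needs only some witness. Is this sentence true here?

"it" takes "a rope" as antecedent — a donkey pronoun bound across the clause boundary.
Weak reading: every climber c with some packed-rope has at least one packed-rope r such that inspected(c,r) ∧ coiled(c,r).
Per climber: C1:✓  C2:✓  C3:✓  C4:✓  C6:✓  C7:✗
C7 has no witness among its packed-ropes.

False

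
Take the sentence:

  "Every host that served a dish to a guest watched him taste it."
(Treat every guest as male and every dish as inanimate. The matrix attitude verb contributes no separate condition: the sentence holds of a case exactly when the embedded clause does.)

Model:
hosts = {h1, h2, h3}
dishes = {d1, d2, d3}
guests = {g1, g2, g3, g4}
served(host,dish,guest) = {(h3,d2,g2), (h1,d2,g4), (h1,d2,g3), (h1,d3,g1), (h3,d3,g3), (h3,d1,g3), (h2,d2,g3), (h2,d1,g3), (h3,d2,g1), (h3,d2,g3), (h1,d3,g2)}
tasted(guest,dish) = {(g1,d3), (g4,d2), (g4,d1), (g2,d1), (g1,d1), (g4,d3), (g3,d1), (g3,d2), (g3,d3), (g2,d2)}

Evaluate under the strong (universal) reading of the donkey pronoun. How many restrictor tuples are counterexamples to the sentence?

"him" takes "a guest" as antecedent and "it" takes "a dish"; both are donkey pronouns co-varying with the restrictor.
Strong reading: for every (h,d,g) with served(h,d,g), tasted(g,d).
Restrictor triples: (h1,d2,g3)→tasted(g3,d2) ✓  (h1,d2,g4)→tasted(g4,d2) ✓  (h1,d3,g1)→tasted(g1,d3) ✓  (h1,d3,g2)→tasted(g2,d3) ✗  (h2,d1,g3)→tasted(g3,d1) ✓  (h2,d2,g3)→tasted(g3,d2) ✓  (h3,d1,g3)→tasted(g3,d1) ✓  (h3,d2,g1)→tasted(g1,d2) ✗  (h3,d2,g2)→tasted(g2,d2) ✓  (h3,d2,g3)→tasted(g3,d2) ✓  (h3,d3,g3)→tasted(g3,d3) ✓
Counterexamples (restrictor triples failing the scope): 2.

2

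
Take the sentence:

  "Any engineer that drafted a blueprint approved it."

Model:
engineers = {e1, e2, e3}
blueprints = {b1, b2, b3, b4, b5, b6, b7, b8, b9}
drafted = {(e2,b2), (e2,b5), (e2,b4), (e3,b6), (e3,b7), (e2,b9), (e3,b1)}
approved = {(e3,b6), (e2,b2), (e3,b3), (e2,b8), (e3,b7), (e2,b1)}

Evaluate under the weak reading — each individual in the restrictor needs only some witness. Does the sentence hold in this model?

"it" takes "a blueprint" as antecedent — a donkey pronoun bound across the clause boundary.
Weak reading: every engineer e with some drafted-blueprint has at least one drafted-blueprint b such that approved(e,b).
Per engineer: e2:✓  e3:✓
Every engineer in the restrictor has a witness.

True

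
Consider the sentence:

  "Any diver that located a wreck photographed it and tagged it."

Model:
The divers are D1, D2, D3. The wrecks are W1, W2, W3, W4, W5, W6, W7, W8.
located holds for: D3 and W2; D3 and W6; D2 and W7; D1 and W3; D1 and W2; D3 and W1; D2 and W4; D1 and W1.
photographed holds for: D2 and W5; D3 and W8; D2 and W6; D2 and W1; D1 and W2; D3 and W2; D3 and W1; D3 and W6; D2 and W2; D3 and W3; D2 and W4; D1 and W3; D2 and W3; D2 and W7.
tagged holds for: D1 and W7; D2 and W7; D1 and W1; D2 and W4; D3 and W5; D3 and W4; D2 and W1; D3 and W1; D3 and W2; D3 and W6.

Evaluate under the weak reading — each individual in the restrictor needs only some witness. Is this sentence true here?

False

"it" takes "a wreck" as antecedent — a donkey pronoun bound across the clause boundary.
Weak reading: every diver d with some located-wreck has at least one located-wreck w such that photographed(d,w) ∧ tagged(d,w).
Per diver: D1:✗  D2:✓  D3:✓
D1 has no witness among its located-wrecks.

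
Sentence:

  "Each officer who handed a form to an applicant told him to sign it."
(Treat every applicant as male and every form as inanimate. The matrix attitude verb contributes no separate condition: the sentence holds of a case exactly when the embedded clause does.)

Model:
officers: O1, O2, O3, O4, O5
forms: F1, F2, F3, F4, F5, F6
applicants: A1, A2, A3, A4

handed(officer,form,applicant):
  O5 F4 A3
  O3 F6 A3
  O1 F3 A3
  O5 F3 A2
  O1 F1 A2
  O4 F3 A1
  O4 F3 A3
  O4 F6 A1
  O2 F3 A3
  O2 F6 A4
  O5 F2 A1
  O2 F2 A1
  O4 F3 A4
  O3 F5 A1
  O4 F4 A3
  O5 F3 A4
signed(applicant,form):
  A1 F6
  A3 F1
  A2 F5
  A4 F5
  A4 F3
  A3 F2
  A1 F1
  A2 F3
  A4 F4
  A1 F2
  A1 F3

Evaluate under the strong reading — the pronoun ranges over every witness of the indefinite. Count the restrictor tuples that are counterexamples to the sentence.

9

"him" takes "an applicant" as antecedent and "it" takes "a form"; both are donkey pronouns co-varying with the restrictor.
Strong reading: for every (o,f,a) with handed(o,f,a), signed(a,f).
Restrictor triples: (O1,F1,A2)→signed(A2,F1) ✗  (O1,F3,A3)→signed(A3,F3) ✗  (O2,F2,A1)→signed(A1,F2) ✓  (O2,F3,A3)→signed(A3,F3) ✗  (O2,F6,A4)→signed(A4,F6) ✗  (O3,F5,A1)→signed(A1,F5) ✗  (O3,F6,A3)→signed(A3,F6) ✗  (O4,F3,A1)→signed(A1,F3) ✓  (O4,F3,A3)→signed(A3,F3) ✗  (O4,F3,A4)→signed(A4,F3) ✓  (O4,F4,A3)→signed(A3,F4) ✗  (O4,F6,A1)→signed(A1,F6) ✓  (O5,F2,A1)→signed(A1,F2) ✓  (O5,F3,A2)→signed(A2,F3) ✓  (O5,F3,A4)→signed(A4,F3) ✓  (O5,F4,A3)→signed(A3,F4) ✗
Counterexamples (restrictor triples failing the scope): 9.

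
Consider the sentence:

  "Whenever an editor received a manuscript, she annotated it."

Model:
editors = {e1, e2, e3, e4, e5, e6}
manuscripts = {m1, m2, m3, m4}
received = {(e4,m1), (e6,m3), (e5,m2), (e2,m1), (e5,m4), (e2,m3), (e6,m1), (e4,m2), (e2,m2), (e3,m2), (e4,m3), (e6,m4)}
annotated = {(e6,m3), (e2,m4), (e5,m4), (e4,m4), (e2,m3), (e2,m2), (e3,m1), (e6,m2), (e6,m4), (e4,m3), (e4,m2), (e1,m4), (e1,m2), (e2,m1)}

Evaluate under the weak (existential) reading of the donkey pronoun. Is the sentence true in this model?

False

"it" takes "a manuscript" as antecedent — a donkey pronoun bound across the clause boundary.
Weak reading: every editor e with some received-manuscript has at least one received-manuscript m such that annotated(e,m).
Per editor: e2:✓  e3:✗  e4:✓  e5:✓  e6:✓
e3 has no witness among its received-manuscripts.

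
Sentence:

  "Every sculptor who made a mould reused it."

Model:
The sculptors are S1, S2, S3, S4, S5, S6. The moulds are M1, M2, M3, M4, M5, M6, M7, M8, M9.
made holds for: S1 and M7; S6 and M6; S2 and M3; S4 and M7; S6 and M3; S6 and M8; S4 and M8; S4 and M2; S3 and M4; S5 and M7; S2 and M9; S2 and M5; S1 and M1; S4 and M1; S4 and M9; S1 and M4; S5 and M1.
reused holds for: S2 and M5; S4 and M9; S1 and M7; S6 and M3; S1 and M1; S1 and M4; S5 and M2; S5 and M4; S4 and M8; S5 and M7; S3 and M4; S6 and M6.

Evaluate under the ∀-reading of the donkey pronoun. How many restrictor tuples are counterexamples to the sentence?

7

"it" takes "a mould" as antecedent — a donkey pronoun bound across the clause boundary.
Strong reading: for every (s,m) with made(s,m), reused(s,m).
Restrictor pairs: (S1,M1) ✓  (S1,M4) ✓  (S1,M7) ✓  (S2,M3) ✗  (S2,M5) ✓  (S2,M9) ✗  (S3,M4) ✓  (S4,M1) ✗  (S4,M2) ✗  (S4,M7) ✗  (S4,M8) ✓  (S4,M9) ✓  (S5,M1) ✗  (S5,M7) ✓  (S6,M3) ✓  (S6,M6) ✓  (S6,M8) ✗
Counterexamples (restrictor pairs failing the scope): 7.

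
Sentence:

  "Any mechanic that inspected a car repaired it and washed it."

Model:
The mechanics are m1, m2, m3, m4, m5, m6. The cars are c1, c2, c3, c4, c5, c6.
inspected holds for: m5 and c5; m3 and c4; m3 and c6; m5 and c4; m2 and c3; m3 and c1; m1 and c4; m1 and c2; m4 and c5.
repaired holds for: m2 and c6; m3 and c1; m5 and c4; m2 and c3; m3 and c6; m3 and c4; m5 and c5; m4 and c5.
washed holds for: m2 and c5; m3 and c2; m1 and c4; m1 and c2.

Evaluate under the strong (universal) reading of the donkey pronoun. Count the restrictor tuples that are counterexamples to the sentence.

9

"it" takes "a car" as antecedent — a donkey pronoun bound across the clause boundary.
Strong reading: for every (m,c) with inspected(m,c), repaired(m,c) ∧ washed(m,c).
Restrictor pairs: (m1,c2) ✗  (m1,c4) ✗  (m2,c3) ✗  (m3,c1) ✗  (m3,c4) ✗  (m3,c6) ✗  (m4,c5) ✗  (m5,c4) ✗  (m5,c5) ✗
Counterexamples (restrictor pairs failing the scope): 9.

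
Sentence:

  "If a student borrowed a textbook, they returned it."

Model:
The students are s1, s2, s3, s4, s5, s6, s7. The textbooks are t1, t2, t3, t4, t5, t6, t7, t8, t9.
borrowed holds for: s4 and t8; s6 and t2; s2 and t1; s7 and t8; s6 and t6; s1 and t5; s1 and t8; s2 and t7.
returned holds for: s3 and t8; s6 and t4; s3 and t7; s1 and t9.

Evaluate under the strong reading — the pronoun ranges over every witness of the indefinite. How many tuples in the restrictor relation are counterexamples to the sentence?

8

"it" takes "a textbook" as antecedent — a donkey pronoun bound across the clause boundary.
Strong reading: for every (s,t) with borrowed(s,t), returned(s,t).
Restrictor pairs: (s1,t5) ✗  (s1,t8) ✗  (s2,t1) ✗  (s2,t7) ✗  (s4,t8) ✗  (s6,t2) ✗  (s6,t6) ✗  (s7,t8) ✗
Counterexamples (restrictor pairs failing the scope): 8.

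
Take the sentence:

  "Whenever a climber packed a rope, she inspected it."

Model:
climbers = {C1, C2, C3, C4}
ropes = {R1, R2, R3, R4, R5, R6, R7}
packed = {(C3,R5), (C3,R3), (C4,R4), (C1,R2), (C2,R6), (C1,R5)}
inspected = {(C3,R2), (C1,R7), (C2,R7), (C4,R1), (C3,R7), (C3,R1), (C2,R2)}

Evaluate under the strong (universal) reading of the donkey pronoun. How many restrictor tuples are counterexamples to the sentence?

"it" takes "a rope" as antecedent — a donkey pronoun bound across the clause boundary.
Strong reading: for every (c,r) with packed(c,r), inspected(c,r).
Restrictor pairs: (C1,R2) ✗  (C1,R5) ✗  (C2,R6) ✗  (C3,R3) ✗  (C3,R5) ✗  (C4,R4) ✗
Counterexamples (restrictor pairs failing the scope): 6.

6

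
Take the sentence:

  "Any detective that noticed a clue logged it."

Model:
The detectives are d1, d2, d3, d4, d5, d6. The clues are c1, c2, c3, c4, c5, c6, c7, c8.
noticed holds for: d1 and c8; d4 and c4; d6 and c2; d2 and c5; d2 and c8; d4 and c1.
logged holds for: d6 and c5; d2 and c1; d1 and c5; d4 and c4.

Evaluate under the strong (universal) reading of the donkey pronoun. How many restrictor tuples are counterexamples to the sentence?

5

"it" takes "a clue" as antecedent — a donkey pronoun bound across the clause boundary.
Strong reading: for every (d,c) with noticed(d,c), logged(d,c).
Restrictor pairs: (d1,c8) ✗  (d2,c5) ✗  (d2,c8) ✗  (d4,c1) ✗  (d4,c4) ✓  (d6,c2) ✗
Counterexamples (restrictor pairs failing the scope): 5.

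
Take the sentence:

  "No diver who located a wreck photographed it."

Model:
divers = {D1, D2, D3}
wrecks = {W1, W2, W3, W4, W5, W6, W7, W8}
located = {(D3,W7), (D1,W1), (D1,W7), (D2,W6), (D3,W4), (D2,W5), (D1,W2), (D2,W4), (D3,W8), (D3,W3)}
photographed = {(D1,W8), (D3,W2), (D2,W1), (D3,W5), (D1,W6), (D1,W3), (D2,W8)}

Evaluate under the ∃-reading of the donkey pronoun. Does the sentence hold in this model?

"it" takes "a wreck" as antecedent — a donkey pronoun bound across the clause boundary.
Truth condition: for no (d,w) with located(d,w) does photographed(d,w) hold.
Restrictor pairs — does the scope hold? (D1,W1):fails  (D1,W2):fails  (D1,W7):fails  (D2,W4):fails  (D2,W5):fails  (D2,W6):fails  (D3,W3):fails  (D3,W4):fails  (D3,W7):fails  (D3,W8):fails
Scope holds for no restrictor pair, so the sentence is true.

True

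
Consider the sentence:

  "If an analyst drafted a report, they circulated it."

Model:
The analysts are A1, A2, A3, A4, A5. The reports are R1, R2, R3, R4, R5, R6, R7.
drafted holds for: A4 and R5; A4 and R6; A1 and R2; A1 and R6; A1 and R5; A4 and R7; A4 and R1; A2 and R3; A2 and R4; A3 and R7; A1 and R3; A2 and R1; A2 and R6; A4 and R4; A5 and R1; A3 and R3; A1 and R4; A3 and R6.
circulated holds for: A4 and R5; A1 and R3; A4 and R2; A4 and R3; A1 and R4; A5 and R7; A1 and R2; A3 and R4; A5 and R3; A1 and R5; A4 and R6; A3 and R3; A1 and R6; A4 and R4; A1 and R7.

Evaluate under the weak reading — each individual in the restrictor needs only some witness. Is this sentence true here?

False

"it" takes "a report" as antecedent — a donkey pronoun bound across the clause boundary.
Weak reading: every analyst a with some drafted-report has at least one drafted-report r such that circulated(a,r).
Per analyst: A1:✓  A2:✗  A3:✓  A4:✓  A5:✗
A2 has no witness among its drafted-reports.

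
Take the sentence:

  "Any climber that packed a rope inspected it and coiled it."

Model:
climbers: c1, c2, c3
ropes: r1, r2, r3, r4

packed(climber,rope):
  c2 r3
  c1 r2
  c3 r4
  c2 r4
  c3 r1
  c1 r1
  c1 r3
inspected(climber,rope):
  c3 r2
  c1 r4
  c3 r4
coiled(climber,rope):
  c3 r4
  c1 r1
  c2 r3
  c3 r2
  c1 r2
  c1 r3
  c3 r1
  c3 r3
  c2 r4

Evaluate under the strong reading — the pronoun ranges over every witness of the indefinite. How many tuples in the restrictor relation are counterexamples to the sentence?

"it" takes "a rope" as antecedent — a donkey pronoun bound across the clause boundary.
Strong reading: for every (c,r) with packed(c,r), inspected(c,r) ∧ coiled(c,r).
Restrictor pairs: (c1,r1) ✗  (c1,r2) ✗  (c1,r3) ✗  (c2,r3) ✗  (c2,r4) ✗  (c3,r1) ✗  (c3,r4) ✓
Counterexamples (restrictor pairs failing the scope): 6.

6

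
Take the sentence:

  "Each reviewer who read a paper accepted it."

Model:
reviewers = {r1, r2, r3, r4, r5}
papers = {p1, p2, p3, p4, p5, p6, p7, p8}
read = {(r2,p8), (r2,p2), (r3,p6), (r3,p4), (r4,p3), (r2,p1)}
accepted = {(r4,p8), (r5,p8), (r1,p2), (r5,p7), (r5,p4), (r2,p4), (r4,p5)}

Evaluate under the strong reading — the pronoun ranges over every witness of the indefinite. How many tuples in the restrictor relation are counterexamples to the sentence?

"it" takes "a paper" as antecedent — a donkey pronoun bound across the clause boundary.
Strong reading: for every (r,p) with read(r,p), accepted(r,p).
Restrictor pairs: (r2,p1) ✗  (r2,p2) ✗  (r2,p8) ✗  (r3,p4) ✗  (r3,p6) ✗  (r4,p3) ✗
Counterexamples (restrictor pairs failing the scope): 6.

6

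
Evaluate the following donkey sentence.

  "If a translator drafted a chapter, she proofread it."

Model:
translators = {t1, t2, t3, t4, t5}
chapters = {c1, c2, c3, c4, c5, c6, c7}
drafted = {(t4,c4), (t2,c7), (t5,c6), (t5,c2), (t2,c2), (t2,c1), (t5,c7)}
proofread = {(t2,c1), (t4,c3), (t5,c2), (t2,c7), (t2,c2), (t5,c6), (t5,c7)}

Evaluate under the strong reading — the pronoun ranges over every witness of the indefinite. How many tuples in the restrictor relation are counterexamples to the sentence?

1

"it" takes "a chapter" as antecedent — a donkey pronoun bound across the clause boundary.
Strong reading: for every (t,c) with drafted(t,c), proofread(t,c).
Restrictor pairs: (t2,c1) ✓  (t2,c2) ✓  (t2,c7) ✓  (t4,c4) ✗  (t5,c2) ✓  (t5,c6) ✓  (t5,c7) ✓
Counterexamples (restrictor pairs failing the scope): 1.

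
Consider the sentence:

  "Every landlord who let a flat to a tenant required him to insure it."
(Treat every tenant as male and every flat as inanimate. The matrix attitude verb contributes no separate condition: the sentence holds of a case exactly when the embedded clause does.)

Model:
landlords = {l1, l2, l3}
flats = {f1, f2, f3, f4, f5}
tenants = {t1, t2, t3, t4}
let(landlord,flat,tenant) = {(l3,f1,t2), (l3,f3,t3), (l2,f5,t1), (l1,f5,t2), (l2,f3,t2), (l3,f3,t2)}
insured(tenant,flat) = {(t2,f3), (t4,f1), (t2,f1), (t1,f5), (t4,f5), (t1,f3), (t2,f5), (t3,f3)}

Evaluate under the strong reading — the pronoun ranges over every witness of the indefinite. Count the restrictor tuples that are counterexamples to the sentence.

0

"him" takes "a tenant" as antecedent and "it" takes "a flat"; both are donkey pronouns co-varying with the restrictor.
Strong reading: for every (l,f,t) with let(l,f,t), insured(t,f).
Restrictor triples: (l1,f5,t2)→insured(t2,f5) ✓  (l2,f3,t2)→insured(t2,f3) ✓  (l2,f5,t1)→insured(t1,f5) ✓  (l3,f1,t2)→insured(t2,f1) ✓  (l3,f3,t2)→insured(t2,f3) ✓  (l3,f3,t3)→insured(t3,f3) ✓
Counterexamples (restrictor triples failing the scope): 0.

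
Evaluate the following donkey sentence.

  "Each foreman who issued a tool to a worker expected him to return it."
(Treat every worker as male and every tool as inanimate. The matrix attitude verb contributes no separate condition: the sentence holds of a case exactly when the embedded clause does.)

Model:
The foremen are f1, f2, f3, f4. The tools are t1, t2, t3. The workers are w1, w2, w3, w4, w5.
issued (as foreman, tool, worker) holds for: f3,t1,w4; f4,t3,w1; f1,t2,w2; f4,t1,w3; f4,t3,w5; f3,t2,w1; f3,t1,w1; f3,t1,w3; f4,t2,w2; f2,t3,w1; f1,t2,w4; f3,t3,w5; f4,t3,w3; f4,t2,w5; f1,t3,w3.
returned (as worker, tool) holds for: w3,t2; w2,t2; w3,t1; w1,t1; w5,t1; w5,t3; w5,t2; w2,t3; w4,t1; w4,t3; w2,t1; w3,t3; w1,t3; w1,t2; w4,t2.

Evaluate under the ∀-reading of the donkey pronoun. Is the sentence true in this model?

True

"him" takes "a worker" as antecedent and "it" takes "a tool"; both are donkey pronouns co-varying with the restrictor.
Strong reading: for every (f,t,w) with issued(f,t,w), returned(w,t).
Restrictor triples: (f1,t2,w2)→returned(w2,t2) ✓  (f1,t2,w4)→returned(w4,t2) ✓  (f1,t3,w3)→returned(w3,t3) ✓  (f2,t3,w1)→returned(w1,t3) ✓  (f3,t1,w1)→returned(w1,t1) ✓  (f3,t1,w3)→returned(w3,t1) ✓  (f3,t1,w4)→returned(w4,t1) ✓  (f3,t2,w1)→returned(w1,t2) ✓  (f3,t3,w5)→returned(w5,t3) ✓  (f4,t1,w3)→returned(w3,t1) ✓  (f4,t2,w2)→returned(w2,t2) ✓  (f4,t2,w5)→returned(w5,t2) ✓  (f4,t3,w1)→returned(w1,t3) ✓  (f4,t3,w3)→returned(w3,t3) ✓  (f4,t3,w5)→returned(w5,t3) ✓
Every restrictor triple satisfies the scope.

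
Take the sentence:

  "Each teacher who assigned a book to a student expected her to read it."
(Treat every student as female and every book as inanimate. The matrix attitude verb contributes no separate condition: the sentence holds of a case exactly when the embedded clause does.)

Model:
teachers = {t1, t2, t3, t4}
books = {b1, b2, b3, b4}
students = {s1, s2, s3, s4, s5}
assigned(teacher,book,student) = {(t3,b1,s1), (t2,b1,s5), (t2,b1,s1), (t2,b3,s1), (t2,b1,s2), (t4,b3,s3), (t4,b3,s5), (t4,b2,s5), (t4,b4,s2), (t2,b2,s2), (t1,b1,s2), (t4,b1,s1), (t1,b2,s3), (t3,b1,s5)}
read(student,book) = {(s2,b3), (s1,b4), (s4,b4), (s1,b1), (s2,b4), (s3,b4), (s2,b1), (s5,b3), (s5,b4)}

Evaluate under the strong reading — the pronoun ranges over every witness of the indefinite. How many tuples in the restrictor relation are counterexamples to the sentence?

7

"her" takes "a student" as antecedent and "it" takes "a book"; both are donkey pronouns co-varying with the restrictor.
Strong reading: for every (t,b,s) with assigned(t,b,s), read(s,b).
Restrictor triples: (t1,b1,s2)→read(s2,b1) ✓  (t1,b2,s3)→read(s3,b2) ✗  (t2,b1,s1)→read(s1,b1) ✓  (t2,b1,s2)→read(s2,b1) ✓  (t2,b1,s5)→read(s5,b1) ✗  (t2,b2,s2)→read(s2,b2) ✗  (t2,b3,s1)→read(s1,b3) ✗  (t3,b1,s1)→read(s1,b1) ✓  (t3,b1,s5)→read(s5,b1) ✗  (t4,b1,s1)→read(s1,b1) ✓  (t4,b2,s5)→read(s5,b2) ✗  (t4,b3,s3)→read(s3,b3) ✗  (t4,b3,s5)→read(s5,b3) ✓  (t4,b4,s2)→read(s2,b4) ✓
Counterexamples (restrictor triples failing the scope): 7.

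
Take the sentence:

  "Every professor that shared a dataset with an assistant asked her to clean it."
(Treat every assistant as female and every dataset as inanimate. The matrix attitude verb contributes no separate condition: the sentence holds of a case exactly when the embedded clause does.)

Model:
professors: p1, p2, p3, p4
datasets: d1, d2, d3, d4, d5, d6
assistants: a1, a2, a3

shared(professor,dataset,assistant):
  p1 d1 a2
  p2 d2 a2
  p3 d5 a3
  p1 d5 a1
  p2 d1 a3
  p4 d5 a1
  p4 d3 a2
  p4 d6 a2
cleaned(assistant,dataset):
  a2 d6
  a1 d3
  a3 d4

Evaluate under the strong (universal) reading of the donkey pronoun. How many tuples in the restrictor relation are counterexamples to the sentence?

7

"her" takes "an assistant" as antecedent and "it" takes "a dataset"; both are donkey pronouns co-varying with the restrictor.
Strong reading: for every (p,d,a) with shared(p,d,a), cleaned(a,d).
Restrictor triples: (p1,d1,a2)→cleaned(a2,d1) ✗  (p1,d5,a1)→cleaned(a1,d5) ✗  (p2,d1,a3)→cleaned(a3,d1) ✗  (p2,d2,a2)→cleaned(a2,d2) ✗  (p3,d5,a3)→cleaned(a3,d5) ✗  (p4,d3,a2)→cleaned(a2,d3) ✗  (p4,d5,a1)→cleaned(a1,d5) ✗  (p4,d6,a2)→cleaned(a2,d6) ✓
Counterexamples (restrictor triples failing the scope): 7.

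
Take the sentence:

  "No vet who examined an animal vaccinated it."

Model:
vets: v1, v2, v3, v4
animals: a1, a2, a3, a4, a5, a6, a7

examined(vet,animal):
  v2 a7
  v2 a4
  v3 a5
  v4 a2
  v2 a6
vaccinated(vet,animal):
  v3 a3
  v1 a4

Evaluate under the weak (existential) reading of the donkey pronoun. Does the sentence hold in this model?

True

"it" takes "an animal" as antecedent — a donkey pronoun bound across the clause boundary.
Truth condition: for no (v,a) with examined(v,a) does vaccinated(v,a) hold.
Restrictor pairs — does the scope hold? (v2,a4):fails  (v2,a6):fails  (v2,a7):fails  (v3,a5):fails  (v4,a2):fails
Scope holds for no restrictor pair, so the sentence is true.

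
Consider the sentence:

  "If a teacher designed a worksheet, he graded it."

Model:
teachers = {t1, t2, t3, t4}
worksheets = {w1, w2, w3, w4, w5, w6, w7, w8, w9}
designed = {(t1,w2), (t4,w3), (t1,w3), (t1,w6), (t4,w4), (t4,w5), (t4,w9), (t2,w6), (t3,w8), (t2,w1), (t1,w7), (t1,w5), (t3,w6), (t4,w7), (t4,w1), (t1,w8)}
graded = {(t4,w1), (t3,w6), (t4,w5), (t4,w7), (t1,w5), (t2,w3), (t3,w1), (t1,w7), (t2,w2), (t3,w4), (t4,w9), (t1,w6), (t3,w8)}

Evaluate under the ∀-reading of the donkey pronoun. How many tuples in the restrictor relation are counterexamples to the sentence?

"it" takes "a worksheet" as antecedent — a donkey pronoun bound across the clause boundary.
Strong reading: for every (t,w) with designed(t,w), graded(t,w).
Restrictor pairs: (t1,w2) ✗  (t1,w3) ✗  (t1,w5) ✓  (t1,w6) ✓  (t1,w7) ✓  (t1,w8) ✗  (t2,w1) ✗  (t2,w6) ✗  (t3,w6) ✓  (t3,w8) ✓  (t4,w1) ✓  (t4,w3) ✗  (t4,w4) ✗  (t4,w5) ✓  (t4,w7) ✓  (t4,w9) ✓
Counterexamples (restrictor pairs failing the scope): 7.

7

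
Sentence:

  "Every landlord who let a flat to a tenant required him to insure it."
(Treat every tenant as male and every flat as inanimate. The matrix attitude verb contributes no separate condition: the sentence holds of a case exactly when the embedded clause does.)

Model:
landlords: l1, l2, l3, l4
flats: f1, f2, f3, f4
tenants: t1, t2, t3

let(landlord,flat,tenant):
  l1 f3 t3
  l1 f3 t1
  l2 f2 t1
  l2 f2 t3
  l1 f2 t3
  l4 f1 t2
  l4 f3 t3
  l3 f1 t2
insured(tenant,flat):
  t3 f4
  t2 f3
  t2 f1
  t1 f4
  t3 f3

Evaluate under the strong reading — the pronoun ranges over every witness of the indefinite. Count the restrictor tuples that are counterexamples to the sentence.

"him" takes "a tenant" as antecedent and "it" takes "a flat"; both are donkey pronouns co-varying with the restrictor.
Strong reading: for every (l,f,t) with let(l,f,t), insured(t,f).
Restrictor triples: (l1,f2,t3)→insured(t3,f2) ✗  (l1,f3,t1)→insured(t1,f3) ✗  (l1,f3,t3)→insured(t3,f3) ✓  (l2,f2,t1)→insured(t1,f2) ✗  (l2,f2,t3)→insured(t3,f2) ✗  (l3,f1,t2)→insured(t2,f1) ✓  (l4,f1,t2)→insured(t2,f1) ✓  (l4,f3,t3)→insured(t3,f3) ✓
Counterexamples (restrictor triples failing the scope): 4.

4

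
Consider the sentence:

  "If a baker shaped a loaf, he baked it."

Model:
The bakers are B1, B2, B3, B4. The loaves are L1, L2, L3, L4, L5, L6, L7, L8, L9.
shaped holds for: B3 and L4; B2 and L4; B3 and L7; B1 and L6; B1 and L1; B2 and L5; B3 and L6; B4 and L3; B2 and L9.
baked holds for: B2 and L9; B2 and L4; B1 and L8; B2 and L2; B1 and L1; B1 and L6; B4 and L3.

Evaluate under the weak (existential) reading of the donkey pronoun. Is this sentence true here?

False

"it" takes "a loaf" as antecedent — a donkey pronoun bound across the clause boundary.
Weak reading: every baker b with some shaped-loaf has at least one shaped-loaf l such that baked(b,l).
Per baker: B1:✓  B2:✓  B3:✗  B4:✓
B3 has no witness among its shaped-loaves.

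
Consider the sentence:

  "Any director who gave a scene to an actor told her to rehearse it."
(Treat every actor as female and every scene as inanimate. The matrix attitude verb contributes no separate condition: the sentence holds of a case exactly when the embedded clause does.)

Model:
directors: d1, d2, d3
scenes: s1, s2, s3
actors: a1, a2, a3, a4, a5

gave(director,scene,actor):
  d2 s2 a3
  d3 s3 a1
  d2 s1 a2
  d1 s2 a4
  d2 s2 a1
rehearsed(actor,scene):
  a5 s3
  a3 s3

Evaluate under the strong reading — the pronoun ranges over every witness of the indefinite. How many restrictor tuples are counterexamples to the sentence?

5

"her" takes "an actor" as antecedent and "it" takes "a scene"; both are donkey pronouns co-varying with the restrictor.
Strong reading: for every (d,s,a) with gave(d,s,a), rehearsed(a,s).
Restrictor triples: (d1,s2,a4)→rehearsed(a4,s2) ✗  (d2,s1,a2)→rehearsed(a2,s1) ✗  (d2,s2,a1)→rehearsed(a1,s2) ✗  (d2,s2,a3)→rehearsed(a3,s2) ✗  (d3,s3,a1)→rehearsed(a1,s3) ✗
Counterexamples (restrictor triples failing the scope): 5.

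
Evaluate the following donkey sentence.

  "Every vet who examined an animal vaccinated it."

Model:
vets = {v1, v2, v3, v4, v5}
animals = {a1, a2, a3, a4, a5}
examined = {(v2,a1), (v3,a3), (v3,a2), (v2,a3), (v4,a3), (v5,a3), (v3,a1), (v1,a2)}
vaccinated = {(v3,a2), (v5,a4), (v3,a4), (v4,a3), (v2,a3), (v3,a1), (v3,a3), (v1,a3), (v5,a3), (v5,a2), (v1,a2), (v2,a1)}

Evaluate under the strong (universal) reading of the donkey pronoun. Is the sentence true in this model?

True

"it" takes "an animal" as antecedent — a donkey pronoun bound across the clause boundary.
Strong reading: for every (v,a) with examined(v,a), vaccinated(v,a).
Restrictor pairs: (v1,a2) ✓  (v2,a1) ✓  (v2,a3) ✓  (v3,a1) ✓  (v3,a2) ✓  (v3,a3) ✓  (v4,a3) ✓  (v5,a3) ✓
Every restrictor pair satisfies the scope.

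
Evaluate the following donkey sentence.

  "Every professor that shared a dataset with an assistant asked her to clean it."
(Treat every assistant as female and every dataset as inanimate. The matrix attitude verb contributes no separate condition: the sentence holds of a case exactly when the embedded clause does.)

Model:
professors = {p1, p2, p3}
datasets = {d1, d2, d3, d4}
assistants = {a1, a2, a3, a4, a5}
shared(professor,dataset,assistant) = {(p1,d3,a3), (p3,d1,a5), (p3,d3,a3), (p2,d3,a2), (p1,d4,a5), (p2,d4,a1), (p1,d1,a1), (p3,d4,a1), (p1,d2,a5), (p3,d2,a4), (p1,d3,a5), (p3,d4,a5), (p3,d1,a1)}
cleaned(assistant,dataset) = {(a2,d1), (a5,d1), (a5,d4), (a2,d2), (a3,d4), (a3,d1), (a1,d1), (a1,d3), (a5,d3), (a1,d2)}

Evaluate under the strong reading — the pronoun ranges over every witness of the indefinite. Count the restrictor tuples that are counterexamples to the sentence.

7

"her" takes "an assistant" as antecedent and "it" takes "a dataset"; both are donkey pronouns co-varying with the restrictor.
Strong reading: for every (p,d,a) with shared(p,d,a), cleaned(a,d).
Restrictor triples: (p1,d1,a1)→cleaned(a1,d1) ✓  (p1,d2,a5)→cleaned(a5,d2) ✗  (p1,d3,a3)→cleaned(a3,d3) ✗  (p1,d3,a5)→cleaned(a5,d3) ✓  (p1,d4,a5)→cleaned(a5,d4) ✓  (p2,d3,a2)→cleaned(a2,d3) ✗  (p2,d4,a1)→cleaned(a1,d4) ✗  (p3,d1,a1)→cleaned(a1,d1) ✓  (p3,d1,a5)→cleaned(a5,d1) ✓  (p3,d2,a4)→cleaned(a4,d2) ✗  (p3,d3,a3)→cleaned(a3,d3) ✗  (p3,d4,a1)→cleaned(a1,d4) ✗  (p3,d4,a5)→cleaned(a5,d4) ✓
Counterexamples (restrictor triples failing the scope): 7.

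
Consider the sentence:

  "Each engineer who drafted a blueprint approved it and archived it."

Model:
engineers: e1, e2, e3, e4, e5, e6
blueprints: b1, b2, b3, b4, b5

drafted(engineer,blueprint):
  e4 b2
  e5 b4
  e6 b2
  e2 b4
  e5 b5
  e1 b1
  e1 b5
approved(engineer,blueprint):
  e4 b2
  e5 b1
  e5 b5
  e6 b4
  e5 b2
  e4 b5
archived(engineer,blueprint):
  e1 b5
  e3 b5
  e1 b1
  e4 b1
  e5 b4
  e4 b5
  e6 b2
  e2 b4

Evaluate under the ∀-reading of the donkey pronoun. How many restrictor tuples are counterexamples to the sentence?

7

"it" takes "a blueprint" as antecedent — a donkey pronoun bound across the clause boundary.
Strong reading: for every (e,b) with drafted(e,b), approved(e,b) ∧ archived(e,b).
Restrictor pairs: (e1,b1) ✗  (e1,b5) ✗  (e2,b4) ✗  (e4,b2) ✗  (e5,b4) ✗  (e5,b5) ✗  (e6,b2) ✗
Counterexamples (restrictor pairs failing the scope): 7.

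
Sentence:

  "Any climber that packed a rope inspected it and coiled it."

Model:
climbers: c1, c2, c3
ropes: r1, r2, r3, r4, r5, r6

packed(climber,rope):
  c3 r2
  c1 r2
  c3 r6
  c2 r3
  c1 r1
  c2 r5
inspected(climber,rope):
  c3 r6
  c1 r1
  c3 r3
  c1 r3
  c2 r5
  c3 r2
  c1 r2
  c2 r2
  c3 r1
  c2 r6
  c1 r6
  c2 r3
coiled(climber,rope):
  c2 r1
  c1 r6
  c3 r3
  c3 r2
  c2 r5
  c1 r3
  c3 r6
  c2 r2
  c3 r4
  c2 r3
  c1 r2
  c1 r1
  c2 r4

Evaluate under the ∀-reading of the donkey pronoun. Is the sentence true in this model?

True

"it" takes "a rope" as antecedent — a donkey pronoun bound across the clause boundary.
Strong reading: for every (c,r) with packed(c,r), inspected(c,r) ∧ coiled(c,r).
Restrictor pairs: (c1,r1) ✓  (c1,r2) ✓  (c2,r3) ✓  (c2,r5) ✓  (c3,r2) ✓  (c3,r6) ✓
Every restrictor pair satisfies the scope.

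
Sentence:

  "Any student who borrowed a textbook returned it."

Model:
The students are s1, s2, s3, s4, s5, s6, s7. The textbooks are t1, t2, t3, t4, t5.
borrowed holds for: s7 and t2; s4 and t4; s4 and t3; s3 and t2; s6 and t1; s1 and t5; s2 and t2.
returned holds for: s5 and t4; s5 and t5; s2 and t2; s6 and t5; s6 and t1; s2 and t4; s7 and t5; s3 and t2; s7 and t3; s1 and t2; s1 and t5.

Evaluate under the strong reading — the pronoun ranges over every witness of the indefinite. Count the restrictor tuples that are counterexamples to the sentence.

"it" takes "a textbook" as antecedent — a donkey pronoun bound across the clause boundary.
Strong reading: for every (s,t) with borrowed(s,t), returned(s,t).
Restrictor pairs: (s1,t5) ✓  (s2,t2) ✓  (s3,t2) ✓  (s4,t3) ✗  (s4,t4) ✗  (s6,t1) ✓  (s7,t2) ✗
Counterexamples (restrictor pairs failing the scope): 3.

3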